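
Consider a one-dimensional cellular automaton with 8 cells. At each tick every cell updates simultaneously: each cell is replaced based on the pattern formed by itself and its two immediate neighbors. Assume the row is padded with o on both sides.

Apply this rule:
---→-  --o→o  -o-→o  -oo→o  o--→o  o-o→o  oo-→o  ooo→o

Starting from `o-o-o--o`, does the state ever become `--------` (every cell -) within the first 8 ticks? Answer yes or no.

tick 1: oooooooo
tick 2: oooooooo  (fixed point — unchanged through tick 8)
tick 8 is oooooooo, still not uniform -

no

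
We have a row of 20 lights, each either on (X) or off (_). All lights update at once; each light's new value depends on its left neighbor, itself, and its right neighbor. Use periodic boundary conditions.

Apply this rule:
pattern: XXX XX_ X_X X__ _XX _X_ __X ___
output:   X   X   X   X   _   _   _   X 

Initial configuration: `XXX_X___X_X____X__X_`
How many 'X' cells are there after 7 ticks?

_XXX_XX__X_XXX__X__X
X_XXX_XX__X_XXX__X__
_X_XXX_XX__X_XXX__X_
__X_XXX_XX__X_XXX__X
X__X_XXX_XX__X_XXX__
_X__X_XXX_XX__X_XXX_
__X__X_XXX_XX__X_XXX
count of X: 11

11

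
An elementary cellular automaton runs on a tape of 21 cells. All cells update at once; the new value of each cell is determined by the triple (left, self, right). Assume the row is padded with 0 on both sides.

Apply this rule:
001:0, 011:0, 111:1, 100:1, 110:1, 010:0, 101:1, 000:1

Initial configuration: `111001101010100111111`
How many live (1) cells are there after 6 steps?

10

011100110101010011111
001110011010101001111
100111001101010100111
010011100110101010011
001001110011010101001
100100111001101010100
count of 1: 10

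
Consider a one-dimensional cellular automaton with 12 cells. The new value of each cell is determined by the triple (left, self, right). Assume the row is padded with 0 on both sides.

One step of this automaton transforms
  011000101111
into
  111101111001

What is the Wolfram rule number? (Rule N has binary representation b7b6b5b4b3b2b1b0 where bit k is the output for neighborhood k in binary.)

position 9: 111 → 0  (bit 7 = 0)
position 2: 110 → 1  (bit 6 = 1)
position 7: 101 → 1  (bit 5 = 1)
position 3: 100 → 1  (bit 4 = 1)
position 1: 011 → 1  (bit 3 = 1)
position 6: 010 → 1  (bit 2 = 1)
position 0: 001 → 1  (bit 1 = 1)
position 4: 000 → 0  (bit 0 = 0)
bits b7..b0 = 01111110 = 126

126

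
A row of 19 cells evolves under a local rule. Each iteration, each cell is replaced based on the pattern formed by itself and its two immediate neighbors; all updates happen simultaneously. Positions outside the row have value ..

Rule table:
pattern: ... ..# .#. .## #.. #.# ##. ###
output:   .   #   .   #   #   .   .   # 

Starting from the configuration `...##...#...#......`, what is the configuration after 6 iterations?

..##.#.#.#.#.#.....
.##...........#....
##.#.........#.#...
#...#.......#...#..
.#.#.#.....#.#.#.#.
#.....#...#.......#

#.....#...#.......#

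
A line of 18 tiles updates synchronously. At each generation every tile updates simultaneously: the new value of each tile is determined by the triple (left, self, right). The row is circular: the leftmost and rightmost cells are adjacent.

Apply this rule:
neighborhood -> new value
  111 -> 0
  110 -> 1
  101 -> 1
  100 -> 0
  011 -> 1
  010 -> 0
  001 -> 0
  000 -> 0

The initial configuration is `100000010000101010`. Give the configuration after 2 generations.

generation 1: 000000000000010101
generation 2: 000000000000001010

000000000000001010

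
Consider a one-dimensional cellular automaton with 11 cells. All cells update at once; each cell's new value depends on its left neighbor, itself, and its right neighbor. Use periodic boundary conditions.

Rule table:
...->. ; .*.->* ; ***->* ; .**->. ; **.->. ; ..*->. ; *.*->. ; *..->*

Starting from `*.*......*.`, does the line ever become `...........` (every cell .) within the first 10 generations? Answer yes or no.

no

*.**.....*.
*...*....*.
**..**...*.
..*...*..*.
..**..**.**
*...*......
**..**.....
..*...*....
..**..**...
....*...*..
generation 10 is ....*...*.., still not uniform .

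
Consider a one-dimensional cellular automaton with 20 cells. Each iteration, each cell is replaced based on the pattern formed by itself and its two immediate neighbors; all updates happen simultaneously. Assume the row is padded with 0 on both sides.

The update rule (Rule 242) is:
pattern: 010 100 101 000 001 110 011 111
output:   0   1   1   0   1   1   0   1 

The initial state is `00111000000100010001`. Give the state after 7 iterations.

01010101011110101010

01011100001010101010
10101110010101010101
01010111101010101010
10101011110101010101
01010101111010101010
10101010111101010101
01010101011110101010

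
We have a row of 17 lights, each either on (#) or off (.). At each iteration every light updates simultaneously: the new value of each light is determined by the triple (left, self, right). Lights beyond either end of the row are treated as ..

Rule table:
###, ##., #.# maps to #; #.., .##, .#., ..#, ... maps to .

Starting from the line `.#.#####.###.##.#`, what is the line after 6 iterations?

..#.#####.###.##.
...#.#####.###.#.
....#.#####.###..
.....#.#####.##..
......#.#####.#..
.......#.#####...

.......#.#####...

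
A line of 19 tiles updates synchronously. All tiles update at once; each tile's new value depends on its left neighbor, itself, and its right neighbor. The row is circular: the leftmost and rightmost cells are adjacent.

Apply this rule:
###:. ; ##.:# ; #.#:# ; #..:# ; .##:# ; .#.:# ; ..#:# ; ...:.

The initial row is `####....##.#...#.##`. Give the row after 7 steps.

...##..######.####.
..######....###..##
###....##..##.#####
..##..#########....
.######.......##...
##....##.....####..
###..####...##..###

###..####...##..###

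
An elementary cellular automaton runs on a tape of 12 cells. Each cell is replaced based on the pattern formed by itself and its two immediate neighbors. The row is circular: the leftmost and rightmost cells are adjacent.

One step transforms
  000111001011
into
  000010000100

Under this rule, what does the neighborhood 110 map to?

0

At position 5 the neighborhood is 110; the next row has 0 there.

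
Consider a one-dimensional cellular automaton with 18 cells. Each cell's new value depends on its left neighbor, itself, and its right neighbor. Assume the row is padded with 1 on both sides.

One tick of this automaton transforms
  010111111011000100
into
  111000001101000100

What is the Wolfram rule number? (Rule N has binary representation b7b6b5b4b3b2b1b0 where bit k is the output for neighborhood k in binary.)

position 4: 111 → 0  (bit 7 = 0)
position 8: 110 → 1  (bit 6 = 1)
position 0: 101 → 1  (bit 5 = 1)
position 12: 100 → 0  (bit 4 = 0)
position 3: 011 → 0  (bit 3 = 0)
position 1: 010 → 1  (bit 2 = 1)
position 14: 001 → 0  (bit 1 = 0)
position 13: 000 → 0  (bit 0 = 0)
bits b7..b0 = 01100100 = 100

100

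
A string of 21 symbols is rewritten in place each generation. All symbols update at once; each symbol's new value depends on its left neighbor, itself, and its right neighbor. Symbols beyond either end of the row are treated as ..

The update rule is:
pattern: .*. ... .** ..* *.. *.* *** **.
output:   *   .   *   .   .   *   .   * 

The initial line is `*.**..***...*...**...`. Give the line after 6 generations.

****..*.*...*...**...
*..*..***...*...**...
*..*..*.*...*...**...
*..*..***...*...**...  (repeats generation 2; period 2)
generation 6: *..*..***...*...**...

*..*..***...*...**...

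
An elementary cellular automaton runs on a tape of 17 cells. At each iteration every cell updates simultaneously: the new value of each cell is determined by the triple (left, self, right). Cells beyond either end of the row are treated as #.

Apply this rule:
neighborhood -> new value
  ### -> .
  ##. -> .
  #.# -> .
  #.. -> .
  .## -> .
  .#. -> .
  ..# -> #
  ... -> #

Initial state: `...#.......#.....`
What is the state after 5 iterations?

iteration 1: .##..######..####
iteration 2: ....#.......#....
iteration 3: .###..######..###
iteration 4: .....#.......#...
iteration 5: .####..######..##

.####..######..##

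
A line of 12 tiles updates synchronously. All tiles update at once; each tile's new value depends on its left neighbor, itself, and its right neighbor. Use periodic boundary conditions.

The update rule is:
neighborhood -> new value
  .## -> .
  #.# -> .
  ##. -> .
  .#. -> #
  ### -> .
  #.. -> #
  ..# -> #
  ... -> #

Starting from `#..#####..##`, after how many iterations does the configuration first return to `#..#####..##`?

.##.....##..
#..#####..##

2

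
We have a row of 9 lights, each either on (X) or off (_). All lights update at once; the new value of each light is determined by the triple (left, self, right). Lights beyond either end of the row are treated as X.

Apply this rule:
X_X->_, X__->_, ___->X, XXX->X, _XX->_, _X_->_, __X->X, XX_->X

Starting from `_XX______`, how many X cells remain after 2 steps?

step 1: __X_XXXXX
step 2: _X___XXXX
count of X: 5

5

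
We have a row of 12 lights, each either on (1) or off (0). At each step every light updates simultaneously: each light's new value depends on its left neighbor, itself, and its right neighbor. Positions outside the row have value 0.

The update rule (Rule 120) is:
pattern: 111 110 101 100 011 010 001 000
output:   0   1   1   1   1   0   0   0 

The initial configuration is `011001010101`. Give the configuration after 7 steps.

000011111100

011100101010
010110010101
001111001010
001001100101
000101110010
000011011001
000011111100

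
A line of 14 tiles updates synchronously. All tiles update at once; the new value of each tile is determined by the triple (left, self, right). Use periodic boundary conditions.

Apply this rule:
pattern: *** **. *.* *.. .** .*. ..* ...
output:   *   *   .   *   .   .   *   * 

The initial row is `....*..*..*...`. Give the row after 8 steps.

****.**.**.***
****..*..*..**
******.**.**.*
******..*..*..
.*******.**.**
..******..*..*
**.*******.**.
.*..******..*.

.*..******..*.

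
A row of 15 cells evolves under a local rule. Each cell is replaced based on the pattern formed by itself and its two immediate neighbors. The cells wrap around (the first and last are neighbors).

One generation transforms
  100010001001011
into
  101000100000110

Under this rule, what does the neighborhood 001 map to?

At position 3 the neighborhood is 001; the next row has 0 there.

0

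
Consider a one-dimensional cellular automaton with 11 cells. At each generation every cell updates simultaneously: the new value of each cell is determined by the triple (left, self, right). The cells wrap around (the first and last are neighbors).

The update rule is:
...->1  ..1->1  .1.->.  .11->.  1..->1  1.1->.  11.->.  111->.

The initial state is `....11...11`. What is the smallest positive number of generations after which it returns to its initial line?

2

1111..111..
....11...11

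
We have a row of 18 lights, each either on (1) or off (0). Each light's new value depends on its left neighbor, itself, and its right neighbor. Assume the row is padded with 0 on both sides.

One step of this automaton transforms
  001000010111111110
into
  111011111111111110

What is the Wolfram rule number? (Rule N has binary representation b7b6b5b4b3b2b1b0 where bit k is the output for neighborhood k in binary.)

239

position 10: 111 → 1  (bit 7 = 1)
position 16: 110 → 1  (bit 6 = 1)
position 8: 101 → 1  (bit 5 = 1)
position 3: 100 → 0  (bit 4 = 0)
position 9: 011 → 1  (bit 3 = 1)
position 2: 010 → 1  (bit 2 = 1)
position 1: 001 → 1  (bit 1 = 1)
position 0: 000 → 1  (bit 0 = 1)
bits b7..b0 = 11101111 = 239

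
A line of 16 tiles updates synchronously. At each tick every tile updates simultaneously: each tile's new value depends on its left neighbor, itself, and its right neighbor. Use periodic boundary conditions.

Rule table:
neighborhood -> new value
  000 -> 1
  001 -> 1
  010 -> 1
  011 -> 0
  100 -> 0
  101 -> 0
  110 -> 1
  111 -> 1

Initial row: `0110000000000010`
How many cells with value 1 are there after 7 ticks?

tick 1: 1010111111111110
tick 2: 1010011111111110
tick 3: 1010101111111110
tick 4: 1010100111111110
tick 5: 1010101011111110
tick 6: 1010101001111110
tick 7: 1010101010111110
count of 1: 10

10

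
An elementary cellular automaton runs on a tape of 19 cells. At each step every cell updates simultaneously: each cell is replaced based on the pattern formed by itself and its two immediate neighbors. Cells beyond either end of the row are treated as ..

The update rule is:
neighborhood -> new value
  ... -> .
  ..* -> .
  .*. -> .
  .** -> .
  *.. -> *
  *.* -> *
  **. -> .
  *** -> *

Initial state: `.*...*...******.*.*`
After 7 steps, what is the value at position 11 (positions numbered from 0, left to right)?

..*...*...****.*.*.
...*...*...**.*.*.*
....*...*....*.*.*.
.....*...*....*.*.*
......*...*....*.*.
.......*...*....*.*
........*...*....*.
position 11 holds .

.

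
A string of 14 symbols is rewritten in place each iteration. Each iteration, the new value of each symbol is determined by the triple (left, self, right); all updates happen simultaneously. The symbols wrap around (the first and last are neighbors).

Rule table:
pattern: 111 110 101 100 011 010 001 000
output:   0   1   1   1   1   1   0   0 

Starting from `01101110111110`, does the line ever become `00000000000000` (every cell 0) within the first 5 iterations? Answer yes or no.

no

01111011100011
11001110110011
01101011111010
01111110001111
11000011001001
iteration 5 is 11000011001001, still not uniform 0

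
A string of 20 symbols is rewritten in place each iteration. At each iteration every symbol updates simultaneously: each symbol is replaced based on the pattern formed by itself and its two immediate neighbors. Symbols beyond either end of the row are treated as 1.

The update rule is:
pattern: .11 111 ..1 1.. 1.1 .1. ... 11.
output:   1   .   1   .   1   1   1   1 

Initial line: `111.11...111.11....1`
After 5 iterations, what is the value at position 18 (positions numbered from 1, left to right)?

.

iteration 1: ..1111.111.1111.1111
iteration 2: .11..111.111..111...
iteration 3: 111.11.111.1.11.1.11
iteration 4: ..111111.1111111111.
iteration 5: .11....111........11
position 18 holds .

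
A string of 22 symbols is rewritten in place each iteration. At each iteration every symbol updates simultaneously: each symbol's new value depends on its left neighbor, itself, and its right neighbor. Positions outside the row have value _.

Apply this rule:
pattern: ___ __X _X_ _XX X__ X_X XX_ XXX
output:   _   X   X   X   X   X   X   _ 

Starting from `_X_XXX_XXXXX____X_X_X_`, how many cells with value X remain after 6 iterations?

XXXX_XXX___XX__XXXXXXX
X__XXX_XX_XXXXXX_____X
XXXX_XXXXXX____XX___XX
X__XXX____XX__XXXX_XXX
XXXX_XX__XXXXXX__XXX_X
X__XXXXXXX____XXXX_XXX
count of X: 15

15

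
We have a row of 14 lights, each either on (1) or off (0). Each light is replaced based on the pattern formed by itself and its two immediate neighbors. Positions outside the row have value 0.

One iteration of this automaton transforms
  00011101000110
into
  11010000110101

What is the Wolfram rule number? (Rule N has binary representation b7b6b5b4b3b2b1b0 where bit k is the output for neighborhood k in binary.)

25

position 4: 111 → 0  (bit 7 = 0)
position 5: 110 → 0  (bit 6 = 0)
position 6: 101 → 0  (bit 5 = 0)
position 8: 100 → 1  (bit 4 = 1)
position 3: 011 → 1  (bit 3 = 1)
position 7: 010 → 0  (bit 2 = 0)
position 2: 001 → 0  (bit 1 = 0)
position 0: 000 → 1  (bit 0 = 1)
bits b7..b0 = 00011001 = 25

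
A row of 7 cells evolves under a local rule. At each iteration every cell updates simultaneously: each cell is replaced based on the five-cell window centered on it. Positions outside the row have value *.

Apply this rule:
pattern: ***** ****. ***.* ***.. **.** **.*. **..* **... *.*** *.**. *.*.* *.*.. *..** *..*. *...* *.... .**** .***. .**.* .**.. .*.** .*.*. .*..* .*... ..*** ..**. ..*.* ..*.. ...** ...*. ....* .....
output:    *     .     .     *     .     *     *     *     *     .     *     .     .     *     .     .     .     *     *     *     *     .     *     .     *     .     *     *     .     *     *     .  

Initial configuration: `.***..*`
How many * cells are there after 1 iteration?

.****.*
count of *: 5

5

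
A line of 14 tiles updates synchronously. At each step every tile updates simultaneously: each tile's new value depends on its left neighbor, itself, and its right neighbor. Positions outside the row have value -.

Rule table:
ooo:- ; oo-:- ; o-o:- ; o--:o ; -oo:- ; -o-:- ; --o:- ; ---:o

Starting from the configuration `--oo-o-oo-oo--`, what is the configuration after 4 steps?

o-----------oo
-oooooooooo---
-----------ooo
oooooooooo----

oooooooooo----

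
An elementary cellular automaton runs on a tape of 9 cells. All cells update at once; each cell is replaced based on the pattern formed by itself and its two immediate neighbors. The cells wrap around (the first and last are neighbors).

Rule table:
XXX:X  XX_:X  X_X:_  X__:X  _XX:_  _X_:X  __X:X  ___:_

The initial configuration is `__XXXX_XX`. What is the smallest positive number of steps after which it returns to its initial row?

XX_XXX__X
XX__XXXX_
_XXX_XXX_
X_XX__XXX
X__XXX_XX
XXX_XX__X
XXX__XXX_
_XXXX_XX_
X_XXX__XX
X__XXXX_X
XXX_XXX__
_XX__XXXX
__XXX_XXX
XX_XX__XX
XX__XXX_X
XXXX_XX__
_XXX__XXX
__XXXX_XX

18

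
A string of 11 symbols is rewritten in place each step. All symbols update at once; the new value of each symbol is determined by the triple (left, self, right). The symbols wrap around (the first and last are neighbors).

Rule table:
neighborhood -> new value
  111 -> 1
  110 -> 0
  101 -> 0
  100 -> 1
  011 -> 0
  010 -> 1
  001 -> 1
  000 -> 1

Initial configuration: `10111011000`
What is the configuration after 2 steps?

01111111011

step 1: 10010000111
step 2: 01111111011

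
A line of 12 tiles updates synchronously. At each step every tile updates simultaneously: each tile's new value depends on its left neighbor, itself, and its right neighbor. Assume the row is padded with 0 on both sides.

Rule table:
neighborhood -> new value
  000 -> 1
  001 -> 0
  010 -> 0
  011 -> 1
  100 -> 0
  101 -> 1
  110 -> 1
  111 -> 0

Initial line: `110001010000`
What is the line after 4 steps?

010110010000

110100100111
111000000101
101011110010
010110010000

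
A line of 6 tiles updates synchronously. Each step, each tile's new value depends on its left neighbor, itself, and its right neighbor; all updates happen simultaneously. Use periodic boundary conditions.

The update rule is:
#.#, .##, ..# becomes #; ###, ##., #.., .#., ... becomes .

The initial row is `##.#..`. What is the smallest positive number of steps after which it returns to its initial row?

#.#..#
.#..##
#..##.
..##.#
.##.#.
##.#..

6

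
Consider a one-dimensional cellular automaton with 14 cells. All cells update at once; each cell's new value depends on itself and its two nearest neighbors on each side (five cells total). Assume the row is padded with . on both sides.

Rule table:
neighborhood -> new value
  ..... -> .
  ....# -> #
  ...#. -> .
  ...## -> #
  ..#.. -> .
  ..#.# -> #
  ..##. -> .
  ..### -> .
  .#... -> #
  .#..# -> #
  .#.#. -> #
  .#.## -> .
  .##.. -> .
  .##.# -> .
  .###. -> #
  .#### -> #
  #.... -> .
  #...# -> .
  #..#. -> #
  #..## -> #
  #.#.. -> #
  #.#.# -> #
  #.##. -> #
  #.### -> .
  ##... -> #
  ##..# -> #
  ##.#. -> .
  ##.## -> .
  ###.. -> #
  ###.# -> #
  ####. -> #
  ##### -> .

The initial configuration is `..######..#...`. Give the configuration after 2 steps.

step 1: ##.#..####.#..
step 2: ...###.###.##.

...###.###.##.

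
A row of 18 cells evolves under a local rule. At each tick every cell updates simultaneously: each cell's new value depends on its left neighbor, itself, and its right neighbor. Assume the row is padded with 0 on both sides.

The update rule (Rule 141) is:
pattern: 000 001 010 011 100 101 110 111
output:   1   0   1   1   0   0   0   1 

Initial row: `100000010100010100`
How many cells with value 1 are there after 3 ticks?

9

101111010101010101
101110010101010101
101100010101010101
count of 1: 9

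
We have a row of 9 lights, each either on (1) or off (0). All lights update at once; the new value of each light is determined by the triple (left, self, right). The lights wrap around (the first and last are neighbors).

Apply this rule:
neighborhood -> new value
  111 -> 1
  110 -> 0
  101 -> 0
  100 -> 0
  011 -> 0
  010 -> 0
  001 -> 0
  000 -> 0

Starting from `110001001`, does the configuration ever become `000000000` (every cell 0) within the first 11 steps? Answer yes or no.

100000000
000000000
all cells are 0 at step 2

yes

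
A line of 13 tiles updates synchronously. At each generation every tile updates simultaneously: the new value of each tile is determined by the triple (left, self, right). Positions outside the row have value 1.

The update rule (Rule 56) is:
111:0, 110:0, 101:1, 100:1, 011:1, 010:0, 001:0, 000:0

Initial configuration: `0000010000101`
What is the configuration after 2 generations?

generation 1: 1000001000011
generation 2: 0100000100010

0100000100010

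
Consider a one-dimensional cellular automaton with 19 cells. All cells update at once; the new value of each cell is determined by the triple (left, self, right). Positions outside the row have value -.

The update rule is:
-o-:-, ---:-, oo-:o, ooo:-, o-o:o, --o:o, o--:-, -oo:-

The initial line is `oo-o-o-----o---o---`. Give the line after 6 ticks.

o----o---o---------

tick 1: -oo-o-----o---o----
tick 2: o-oo-----o---o-----
tick 3: -o-o----o---o------
tick 4: o-o----o---o-------
tick 5: -o----o---o--------
tick 6: o----o---o---------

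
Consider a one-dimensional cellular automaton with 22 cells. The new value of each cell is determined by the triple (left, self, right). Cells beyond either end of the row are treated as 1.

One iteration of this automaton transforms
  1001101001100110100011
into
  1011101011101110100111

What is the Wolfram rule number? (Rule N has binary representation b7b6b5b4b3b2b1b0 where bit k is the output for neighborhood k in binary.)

206

position 21: 111 → 1  (bit 7 = 1)
position 0: 110 → 1  (bit 6 = 1)
position 5: 101 → 0  (bit 5 = 0)
position 1: 100 → 0  (bit 4 = 0)
position 3: 011 → 1  (bit 3 = 1)
position 6: 010 → 1  (bit 2 = 1)
position 2: 001 → 1  (bit 1 = 1)
position 18: 000 → 0  (bit 0 = 0)
bits b7..b0 = 11001110 = 206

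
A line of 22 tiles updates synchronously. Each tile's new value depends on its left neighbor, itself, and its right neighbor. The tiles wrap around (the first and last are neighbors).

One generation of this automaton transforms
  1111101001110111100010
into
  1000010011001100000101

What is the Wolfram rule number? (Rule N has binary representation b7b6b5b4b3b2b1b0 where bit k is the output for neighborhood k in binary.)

position 1: 111 → 0  (bit 7 = 0)
position 4: 110 → 0  (bit 6 = 0)
position 5: 101 → 1  (bit 5 = 1)
position 7: 100 → 0  (bit 4 = 0)
position 0: 011 → 1  (bit 3 = 1)
position 6: 010 → 0  (bit 2 = 0)
position 8: 001 → 1  (bit 1 = 1)
position 18: 000 → 0  (bit 0 = 0)
bits b7..b0 = 00101010 = 42

42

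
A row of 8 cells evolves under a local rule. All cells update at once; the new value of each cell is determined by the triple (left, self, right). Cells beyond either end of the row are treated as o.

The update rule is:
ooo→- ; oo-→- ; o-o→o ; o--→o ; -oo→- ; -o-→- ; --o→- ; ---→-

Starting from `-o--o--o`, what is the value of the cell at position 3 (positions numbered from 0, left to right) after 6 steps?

o

o-o--o--
-o-o--o-
o-o-o--o
-o-o-o--
o-o-o-o-
-o-o-o-o
position 3 holds o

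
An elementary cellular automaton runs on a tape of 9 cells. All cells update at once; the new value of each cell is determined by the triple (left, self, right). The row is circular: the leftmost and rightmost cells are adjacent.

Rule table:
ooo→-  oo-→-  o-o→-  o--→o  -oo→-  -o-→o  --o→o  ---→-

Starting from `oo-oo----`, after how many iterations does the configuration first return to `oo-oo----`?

4

-----o--o
o---ooooo
-o-o-----
oo-oo----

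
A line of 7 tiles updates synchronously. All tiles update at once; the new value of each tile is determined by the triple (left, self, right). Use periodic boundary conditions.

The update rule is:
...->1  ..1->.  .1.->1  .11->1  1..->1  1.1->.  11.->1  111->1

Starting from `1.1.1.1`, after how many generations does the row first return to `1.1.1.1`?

generation 1: 1.1.1.1

1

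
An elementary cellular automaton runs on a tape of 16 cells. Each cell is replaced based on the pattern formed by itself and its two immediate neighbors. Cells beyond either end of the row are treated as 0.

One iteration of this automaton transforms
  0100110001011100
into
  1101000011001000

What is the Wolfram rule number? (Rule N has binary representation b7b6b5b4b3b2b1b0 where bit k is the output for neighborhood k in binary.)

134

position 12: 111 → 1  (bit 7 = 1)
position 5: 110 → 0  (bit 6 = 0)
position 10: 101 → 0  (bit 5 = 0)
position 2: 100 → 0  (bit 4 = 0)
position 4: 011 → 0  (bit 3 = 0)
position 1: 010 → 1  (bit 2 = 1)
position 0: 001 → 1  (bit 1 = 1)
position 7: 000 → 0  (bit 0 = 0)
bits b7..b0 = 10000110 = 134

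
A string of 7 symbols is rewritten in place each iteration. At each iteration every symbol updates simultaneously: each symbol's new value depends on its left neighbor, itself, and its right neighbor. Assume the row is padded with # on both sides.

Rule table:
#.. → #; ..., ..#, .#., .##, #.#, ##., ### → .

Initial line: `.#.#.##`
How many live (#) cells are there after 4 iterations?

1

iteration 1: .......
iteration 2: #......
iteration 3: .#.....
iteration 4: ..#....
count of #: 1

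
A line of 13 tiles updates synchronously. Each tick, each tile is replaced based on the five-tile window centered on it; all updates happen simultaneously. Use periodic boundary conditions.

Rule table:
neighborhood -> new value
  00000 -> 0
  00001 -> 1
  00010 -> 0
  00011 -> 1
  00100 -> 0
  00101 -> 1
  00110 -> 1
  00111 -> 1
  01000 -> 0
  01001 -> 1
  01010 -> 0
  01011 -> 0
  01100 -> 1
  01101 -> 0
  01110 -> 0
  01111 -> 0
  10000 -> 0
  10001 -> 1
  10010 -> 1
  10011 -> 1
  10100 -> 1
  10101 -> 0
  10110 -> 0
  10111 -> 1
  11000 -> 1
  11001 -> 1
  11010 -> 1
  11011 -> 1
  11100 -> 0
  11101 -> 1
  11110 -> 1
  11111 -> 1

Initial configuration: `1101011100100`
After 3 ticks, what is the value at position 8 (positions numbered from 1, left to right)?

tick 1: 1010010011011
tick 2: 1111101110110
tick 3: 1011111011001
position 8 holds 0

0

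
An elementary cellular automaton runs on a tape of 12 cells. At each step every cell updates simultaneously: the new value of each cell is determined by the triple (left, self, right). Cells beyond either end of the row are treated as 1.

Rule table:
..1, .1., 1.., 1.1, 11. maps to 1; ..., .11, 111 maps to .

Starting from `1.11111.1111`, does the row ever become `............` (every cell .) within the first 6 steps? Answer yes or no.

11....11....
.11..1.11..1
1.11111.111.
11....11..11
.11..1.111..
1.11111..111
step 6 is 1.11111..111, still not uniform .

no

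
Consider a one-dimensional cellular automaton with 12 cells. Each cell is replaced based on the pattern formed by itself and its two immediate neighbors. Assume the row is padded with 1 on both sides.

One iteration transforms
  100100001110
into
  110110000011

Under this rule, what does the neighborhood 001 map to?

0

At position 2 the neighborhood is 001; the next row has 0 there.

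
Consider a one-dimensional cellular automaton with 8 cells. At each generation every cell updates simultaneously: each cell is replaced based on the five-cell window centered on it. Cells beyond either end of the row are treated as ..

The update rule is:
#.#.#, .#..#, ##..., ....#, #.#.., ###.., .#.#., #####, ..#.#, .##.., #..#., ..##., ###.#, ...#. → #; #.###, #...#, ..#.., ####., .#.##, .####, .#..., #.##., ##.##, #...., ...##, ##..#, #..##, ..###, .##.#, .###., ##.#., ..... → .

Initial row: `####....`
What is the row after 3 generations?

generation 1: ...##...
generation 2: .#.###..
generation 3: ##...##.

##...##.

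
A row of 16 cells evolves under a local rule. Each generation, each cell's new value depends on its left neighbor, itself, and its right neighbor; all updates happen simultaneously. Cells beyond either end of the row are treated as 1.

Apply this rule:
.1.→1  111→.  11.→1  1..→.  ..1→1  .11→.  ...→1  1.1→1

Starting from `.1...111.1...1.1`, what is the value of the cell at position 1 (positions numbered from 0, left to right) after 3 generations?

.

generation 1: 11.11..111.1111.
generation 2: .11.1.1..11...11
generation 3: 1.11111.1.1.11..
position 1 holds .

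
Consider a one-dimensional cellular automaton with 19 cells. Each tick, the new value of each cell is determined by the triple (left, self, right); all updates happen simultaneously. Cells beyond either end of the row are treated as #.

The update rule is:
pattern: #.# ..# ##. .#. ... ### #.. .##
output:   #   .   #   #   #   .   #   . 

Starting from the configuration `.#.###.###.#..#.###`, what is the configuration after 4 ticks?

tick 1: ###..##..####.##...
tick 2: ..##..##....##.###.
tick 3: #..##..####..##..##
tick 4: ##..##....##..##...

##..##....##..##...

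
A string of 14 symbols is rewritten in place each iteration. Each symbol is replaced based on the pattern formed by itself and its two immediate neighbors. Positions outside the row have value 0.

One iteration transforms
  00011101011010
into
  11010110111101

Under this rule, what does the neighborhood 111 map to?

At position 4 the neighborhood is 111; the next row has 0 there.

0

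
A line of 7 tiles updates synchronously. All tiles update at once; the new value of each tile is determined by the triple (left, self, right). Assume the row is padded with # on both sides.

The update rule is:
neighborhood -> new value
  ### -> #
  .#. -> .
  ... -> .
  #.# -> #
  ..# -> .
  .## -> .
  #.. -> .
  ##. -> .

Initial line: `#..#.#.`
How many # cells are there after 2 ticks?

....#.#
.....#.
count of #: 1

1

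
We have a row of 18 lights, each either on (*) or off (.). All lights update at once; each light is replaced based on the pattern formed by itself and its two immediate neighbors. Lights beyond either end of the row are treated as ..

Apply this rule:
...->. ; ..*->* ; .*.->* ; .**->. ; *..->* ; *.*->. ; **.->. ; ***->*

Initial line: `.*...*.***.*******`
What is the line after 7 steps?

***.**..*...*****.
.*....****.*.***.*
***..*.**..*..*..*
.*.***...*********
**..*.*.*.*******.
..***.*.*..*****.*
.*.*..*.***.***..*

.*.*..*.***.***..*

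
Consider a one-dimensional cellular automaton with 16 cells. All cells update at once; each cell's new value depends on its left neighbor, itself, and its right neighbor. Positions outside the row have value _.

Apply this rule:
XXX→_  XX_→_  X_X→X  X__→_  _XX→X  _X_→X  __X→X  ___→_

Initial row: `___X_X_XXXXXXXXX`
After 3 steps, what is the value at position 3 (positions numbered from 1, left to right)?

_

step 1: __XXXXXX________
step 2: _XX_____________
step 3: XX______________
position 3 holds _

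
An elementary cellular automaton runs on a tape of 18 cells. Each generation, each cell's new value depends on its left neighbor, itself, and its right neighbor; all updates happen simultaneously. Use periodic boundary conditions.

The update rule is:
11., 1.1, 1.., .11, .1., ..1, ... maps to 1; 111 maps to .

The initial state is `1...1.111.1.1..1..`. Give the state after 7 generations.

1111111.1111111111

1111111.1111111111
......111.........
1111111.1111111111  (repeats generation 1; period 2)
generation 7: 1111111.1111111111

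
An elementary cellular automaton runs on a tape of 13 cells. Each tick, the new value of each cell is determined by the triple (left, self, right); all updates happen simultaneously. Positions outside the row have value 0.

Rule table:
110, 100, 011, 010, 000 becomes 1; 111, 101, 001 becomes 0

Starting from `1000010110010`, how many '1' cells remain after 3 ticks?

1111010111011
1001010101011
1101010101011
count of 1: 8

8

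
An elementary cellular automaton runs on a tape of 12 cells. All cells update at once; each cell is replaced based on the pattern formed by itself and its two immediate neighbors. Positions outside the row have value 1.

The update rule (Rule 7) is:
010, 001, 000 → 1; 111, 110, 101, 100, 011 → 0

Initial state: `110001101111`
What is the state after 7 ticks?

tick 1: 000110000000
tick 2: 011000111111
tick 3: 000011000000
tick 4: 011100011111
tick 5: 000001100000
tick 6: 011110001111
tick 7: 000000110000

000000110000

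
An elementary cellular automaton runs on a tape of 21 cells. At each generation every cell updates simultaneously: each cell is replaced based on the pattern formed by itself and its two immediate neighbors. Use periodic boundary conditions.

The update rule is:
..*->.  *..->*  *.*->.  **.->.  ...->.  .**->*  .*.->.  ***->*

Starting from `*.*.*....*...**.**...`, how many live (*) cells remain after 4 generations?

4

.....*....*..*..*.*..
......*....*..*....*.
.......*....*..*....*
*.......*....*..*....
count of *: 4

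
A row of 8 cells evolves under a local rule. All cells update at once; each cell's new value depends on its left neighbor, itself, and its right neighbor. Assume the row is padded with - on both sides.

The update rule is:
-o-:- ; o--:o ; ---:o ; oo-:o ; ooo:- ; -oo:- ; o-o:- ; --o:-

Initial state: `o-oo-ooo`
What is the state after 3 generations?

---o---o
oo--oo--
-oo--ooo

-oo--ooo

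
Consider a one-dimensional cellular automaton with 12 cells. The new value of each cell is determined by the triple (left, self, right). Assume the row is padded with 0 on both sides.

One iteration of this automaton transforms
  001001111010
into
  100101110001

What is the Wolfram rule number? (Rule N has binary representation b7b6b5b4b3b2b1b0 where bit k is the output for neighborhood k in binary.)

153

position 6: 111 → 1  (bit 7 = 1)
position 8: 110 → 0  (bit 6 = 0)
position 9: 101 → 0  (bit 5 = 0)
position 3: 100 → 1  (bit 4 = 1)
position 5: 011 → 1  (bit 3 = 1)
position 2: 010 → 0  (bit 2 = 0)
position 1: 001 → 0  (bit 1 = 0)
position 0: 000 → 1  (bit 0 = 1)
bits b7..b0 = 10011001 = 153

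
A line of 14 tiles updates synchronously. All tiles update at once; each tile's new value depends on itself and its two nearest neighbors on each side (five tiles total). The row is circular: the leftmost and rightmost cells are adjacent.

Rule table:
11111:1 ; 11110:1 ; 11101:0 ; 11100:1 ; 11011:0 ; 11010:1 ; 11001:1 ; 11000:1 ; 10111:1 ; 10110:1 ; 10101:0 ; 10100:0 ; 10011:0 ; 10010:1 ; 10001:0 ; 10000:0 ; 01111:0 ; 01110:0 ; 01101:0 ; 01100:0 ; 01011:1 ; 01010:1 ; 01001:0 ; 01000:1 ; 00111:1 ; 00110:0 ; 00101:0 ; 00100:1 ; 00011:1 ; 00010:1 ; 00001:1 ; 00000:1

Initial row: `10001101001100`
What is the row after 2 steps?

10100111011110

11010010000011
10100111011110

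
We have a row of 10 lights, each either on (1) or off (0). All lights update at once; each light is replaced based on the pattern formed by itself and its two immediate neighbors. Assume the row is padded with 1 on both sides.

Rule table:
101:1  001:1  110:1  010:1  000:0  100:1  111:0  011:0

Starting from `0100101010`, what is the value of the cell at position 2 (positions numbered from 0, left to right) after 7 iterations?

0

1111111111
0000000000
1000000001
1100000010
0110000111
1011001000
1101111101
position 2 holds 0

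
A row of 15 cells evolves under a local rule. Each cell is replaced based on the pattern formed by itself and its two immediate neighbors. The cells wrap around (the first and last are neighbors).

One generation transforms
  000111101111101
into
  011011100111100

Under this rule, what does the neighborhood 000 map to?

1

At position 1 the neighborhood is 000; the next row has 1 there.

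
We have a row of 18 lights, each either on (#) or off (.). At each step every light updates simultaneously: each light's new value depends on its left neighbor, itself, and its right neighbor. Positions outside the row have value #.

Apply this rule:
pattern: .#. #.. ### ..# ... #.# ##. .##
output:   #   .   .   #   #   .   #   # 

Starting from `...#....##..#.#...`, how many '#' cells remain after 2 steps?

.###.#####.##.#.##
.#.#.#...#.##.#.#.
count of #: 8

8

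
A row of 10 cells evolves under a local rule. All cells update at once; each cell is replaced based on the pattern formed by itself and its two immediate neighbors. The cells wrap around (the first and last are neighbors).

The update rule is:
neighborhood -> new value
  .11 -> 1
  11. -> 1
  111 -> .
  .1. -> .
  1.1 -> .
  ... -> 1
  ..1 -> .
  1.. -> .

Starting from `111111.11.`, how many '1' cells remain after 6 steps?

4

1....1.11.
..11...11.
1.11.1.11.
..11...11.  (repeats step 2; period 2)
step 6: ..11...11.
count of 1: 4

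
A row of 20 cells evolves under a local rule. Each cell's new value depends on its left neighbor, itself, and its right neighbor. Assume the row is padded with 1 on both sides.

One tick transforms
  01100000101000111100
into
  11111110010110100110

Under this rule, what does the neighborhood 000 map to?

1

At position 4 the neighborhood is 000; the next row has 1 there.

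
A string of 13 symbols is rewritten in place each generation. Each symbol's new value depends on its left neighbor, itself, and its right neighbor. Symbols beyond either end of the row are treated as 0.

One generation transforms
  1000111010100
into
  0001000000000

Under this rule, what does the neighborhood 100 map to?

At position 1 the neighborhood is 100; the next row has 0 there.

0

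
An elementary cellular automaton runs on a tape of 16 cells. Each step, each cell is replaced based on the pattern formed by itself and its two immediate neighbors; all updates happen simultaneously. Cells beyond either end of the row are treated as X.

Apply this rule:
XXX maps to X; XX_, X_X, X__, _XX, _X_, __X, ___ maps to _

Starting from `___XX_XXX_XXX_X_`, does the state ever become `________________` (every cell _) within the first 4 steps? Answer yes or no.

_______X___X____
________________
all cells are _ at step 2

yes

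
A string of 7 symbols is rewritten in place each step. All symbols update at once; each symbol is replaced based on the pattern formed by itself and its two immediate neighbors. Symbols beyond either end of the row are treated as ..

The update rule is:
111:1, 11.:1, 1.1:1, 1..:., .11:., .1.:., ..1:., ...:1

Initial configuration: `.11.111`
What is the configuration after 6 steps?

..1.111

step 1: ..11.11
step 2: 1..11.1
step 3: ....11.
step 4: 111..1.
step 5: .11....
step 6: ..1.111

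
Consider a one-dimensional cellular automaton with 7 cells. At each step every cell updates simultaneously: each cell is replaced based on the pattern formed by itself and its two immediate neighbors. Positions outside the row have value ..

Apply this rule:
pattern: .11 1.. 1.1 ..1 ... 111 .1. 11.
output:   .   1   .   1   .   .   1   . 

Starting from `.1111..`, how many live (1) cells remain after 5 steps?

step 1: 1....1.
step 2: 11..111
step 3: ..11...
step 4: .1..1..
step 5: 111111.
count of 1: 6

6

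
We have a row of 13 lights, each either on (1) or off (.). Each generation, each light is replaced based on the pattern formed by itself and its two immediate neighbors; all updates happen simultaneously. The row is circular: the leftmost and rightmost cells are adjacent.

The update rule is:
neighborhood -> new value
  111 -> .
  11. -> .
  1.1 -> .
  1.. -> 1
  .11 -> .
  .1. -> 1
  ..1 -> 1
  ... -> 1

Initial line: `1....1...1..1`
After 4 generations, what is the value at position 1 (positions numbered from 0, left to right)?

.11111111111.
1...........1
.11111111111.  (repeats generation 1; period 2)
generation 4: 1...........1
position 1 holds .

.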